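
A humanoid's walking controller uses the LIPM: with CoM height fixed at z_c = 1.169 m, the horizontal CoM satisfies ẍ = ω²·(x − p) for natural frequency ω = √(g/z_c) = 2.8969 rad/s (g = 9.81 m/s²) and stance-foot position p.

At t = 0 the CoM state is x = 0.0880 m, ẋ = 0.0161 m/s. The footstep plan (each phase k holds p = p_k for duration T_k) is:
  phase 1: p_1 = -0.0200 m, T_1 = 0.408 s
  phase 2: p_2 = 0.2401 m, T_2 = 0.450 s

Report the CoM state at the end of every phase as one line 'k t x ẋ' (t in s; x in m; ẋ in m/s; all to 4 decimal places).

phase 1: p=-0.0200, T=0.408, ωT=1.181935, cosh=1.783681, sinh=1.476997; start (x,ẋ)=(0.088000, 0.016100) → end (x,ẋ)=(0.180846, 0.490818)
phase 2: p=0.2401, T=0.450, ωT=1.303605, cosh=1.977050, sinh=1.705499; start (x,ẋ)=(0.180846, 0.490818) → end (x,ẋ)=(0.411913, 0.677619)

1 0.4080 0.1808 0.4908
2 0.8580 0.4119 0.6776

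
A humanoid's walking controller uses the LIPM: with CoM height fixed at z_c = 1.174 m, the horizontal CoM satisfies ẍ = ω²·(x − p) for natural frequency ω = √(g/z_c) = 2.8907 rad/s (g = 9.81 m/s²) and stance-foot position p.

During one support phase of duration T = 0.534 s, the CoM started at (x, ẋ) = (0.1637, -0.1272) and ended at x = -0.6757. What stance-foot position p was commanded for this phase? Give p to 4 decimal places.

ωT = 2.8907·0.534 = 1.543634; cosh(ωT) = 2.447587, sinh(ωT) = 2.233984
x(T) = p + (x₀−p)·cosh(ωT) + (ẋ₀/ω)·sinh(ωT) ⇒ p·(1 − cosh) = x(T) − x₀·cosh − (ẋ₀/ω)·sinh
numerator   = -0.6757 − (0.1637)·2.447587 − (-0.1272/2.8907)·2.233984 = -0.978068
denominator = 1 − 2.447587 = -1.447587
p = -0.978068 / -1.447587 = 0.6757

p = 0.6757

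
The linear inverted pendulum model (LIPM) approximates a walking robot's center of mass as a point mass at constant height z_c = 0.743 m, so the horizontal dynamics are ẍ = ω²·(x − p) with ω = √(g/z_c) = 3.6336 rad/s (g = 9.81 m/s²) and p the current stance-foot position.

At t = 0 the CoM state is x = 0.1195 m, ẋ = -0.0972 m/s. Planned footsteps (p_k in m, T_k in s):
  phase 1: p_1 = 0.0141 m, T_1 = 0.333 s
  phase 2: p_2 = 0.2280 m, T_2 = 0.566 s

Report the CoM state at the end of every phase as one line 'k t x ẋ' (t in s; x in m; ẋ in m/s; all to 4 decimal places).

1 0.3330 0.1657 0.4076
2 0.8990 0.4117 0.7487

phase 1: p=0.0141, T=0.333, ωT=1.209989, cosh=1.825824, sinh=1.527623; start (x,ẋ)=(0.119500, -0.097200) → end (x,ẋ)=(0.165677, 0.407581)
phase 2: p=0.2280, T=0.566, ωT=2.056618, cosh=3.973681, sinh=3.845795; start (x,ẋ)=(0.165677, 0.407581) → end (x,ẋ)=(0.411733, 0.748697)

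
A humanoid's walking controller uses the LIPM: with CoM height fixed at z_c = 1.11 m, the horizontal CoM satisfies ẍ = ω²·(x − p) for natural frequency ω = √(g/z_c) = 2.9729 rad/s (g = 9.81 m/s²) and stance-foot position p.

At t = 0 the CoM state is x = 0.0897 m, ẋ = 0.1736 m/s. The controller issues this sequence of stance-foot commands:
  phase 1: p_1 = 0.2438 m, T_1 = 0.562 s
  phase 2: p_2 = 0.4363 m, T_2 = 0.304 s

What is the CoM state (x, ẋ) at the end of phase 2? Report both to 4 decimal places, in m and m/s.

x = -0.4765, ẋ = -2.4337

phase 1: p=0.2438, T=0.562, ωT=1.670770, cosh=2.752180, sinh=2.564078; start (x,ẋ)=(0.089700, 0.173600) → end (x,ẋ)=(-0.030584, -0.696887)
phase 2: p=0.4363, T=0.304, ωT=0.903762, cosh=1.436958, sinh=1.031915; start (x,ẋ)=(-0.030584, -0.696887) → end (x,ẋ)=(-0.476487, -2.433694)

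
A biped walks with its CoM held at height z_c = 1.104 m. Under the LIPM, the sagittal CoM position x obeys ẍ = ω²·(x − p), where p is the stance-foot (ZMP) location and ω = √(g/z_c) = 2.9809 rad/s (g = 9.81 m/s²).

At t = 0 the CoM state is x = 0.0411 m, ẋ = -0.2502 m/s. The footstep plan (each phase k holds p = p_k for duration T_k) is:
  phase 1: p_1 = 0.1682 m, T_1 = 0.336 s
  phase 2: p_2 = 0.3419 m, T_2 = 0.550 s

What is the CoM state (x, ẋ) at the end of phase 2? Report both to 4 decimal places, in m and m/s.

phase 1: p=0.1682, T=0.336, ωT=1.001582, cosh=1.544942, sinh=1.177644; start (x,ẋ)=(0.041100, -0.250200) → end (x,ẋ)=(-0.127007, -0.832722)
phase 2: p=0.3419, T=0.550, ωT=1.639495, cosh=2.673322, sinh=2.479244; start (x,ẋ)=(-0.127007, -0.832722) → end (x,ẋ)=(-1.604222, -5.691534)

x = -1.6042, ẋ = -5.6915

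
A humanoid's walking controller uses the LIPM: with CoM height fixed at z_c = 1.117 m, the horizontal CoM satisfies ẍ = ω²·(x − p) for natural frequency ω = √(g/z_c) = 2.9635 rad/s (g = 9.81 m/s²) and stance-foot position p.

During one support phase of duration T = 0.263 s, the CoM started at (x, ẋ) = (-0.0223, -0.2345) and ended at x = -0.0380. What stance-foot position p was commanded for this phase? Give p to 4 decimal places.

ωT = 2.9635·0.263 = 0.779400; cosh(ωT) = 1.319423, sinh(ωT) = 0.860742
x(T) = p + (x₀−p)·cosh(ωT) + (ẋ₀/ω)·sinh(ωT) ⇒ p·(1 − cosh) = x(T) − x₀·cosh − (ẋ₀/ω)·sinh
numerator   = -0.0380 − (-0.0223)·1.319423 − (-0.2345/2.9635)·0.860742 = 0.059533
denominator = 1 − 1.319423 = -0.319423
p = 0.059533 / -0.319423 = -0.1864

p = -0.1864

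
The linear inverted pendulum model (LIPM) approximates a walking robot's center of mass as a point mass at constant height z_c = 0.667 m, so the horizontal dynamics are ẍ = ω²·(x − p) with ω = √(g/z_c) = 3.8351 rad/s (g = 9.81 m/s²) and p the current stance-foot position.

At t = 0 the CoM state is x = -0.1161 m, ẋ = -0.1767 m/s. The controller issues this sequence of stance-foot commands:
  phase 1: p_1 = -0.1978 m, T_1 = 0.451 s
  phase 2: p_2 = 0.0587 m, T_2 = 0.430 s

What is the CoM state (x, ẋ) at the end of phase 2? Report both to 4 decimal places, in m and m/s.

x = -0.1085, ẋ = -0.4687

phase 1: p=-0.1978, T=0.451, ωT=1.729630, cosh=2.907959, sinh=2.730609; start (x,ẋ)=(-0.116100, -0.176700) → end (x,ẋ)=(-0.086031, 0.341739)
phase 2: p=0.0587, T=0.430, ωT=1.649093, cosh=2.697242, sinh=2.505018; start (x,ẋ)=(-0.086031, 0.341739) → end (x,ẋ)=(-0.108457, -0.468677)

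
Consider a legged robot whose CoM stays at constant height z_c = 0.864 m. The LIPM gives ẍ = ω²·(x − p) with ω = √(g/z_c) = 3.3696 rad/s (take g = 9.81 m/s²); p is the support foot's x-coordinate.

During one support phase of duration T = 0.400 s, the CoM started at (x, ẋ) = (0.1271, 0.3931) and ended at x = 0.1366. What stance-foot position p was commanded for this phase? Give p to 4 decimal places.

ωT = 3.3696·0.400 = 1.347840; cosh(ωT) = 2.054452, sinh(ωT) = 1.794651
x(T) = p + (x₀−p)·cosh(ωT) + (ẋ₀/ω)·sinh(ωT) ⇒ p·(1 − cosh) = x(T) − x₀·cosh − (ẋ₀/ω)·sinh
numerator   = 0.1366 − (0.1271)·2.054452 − (0.3931/3.3696)·1.794651 = -0.333886
denominator = 1 − 2.054452 = -1.054452
p = -0.333886 / -1.054452 = 0.3166

p = 0.3166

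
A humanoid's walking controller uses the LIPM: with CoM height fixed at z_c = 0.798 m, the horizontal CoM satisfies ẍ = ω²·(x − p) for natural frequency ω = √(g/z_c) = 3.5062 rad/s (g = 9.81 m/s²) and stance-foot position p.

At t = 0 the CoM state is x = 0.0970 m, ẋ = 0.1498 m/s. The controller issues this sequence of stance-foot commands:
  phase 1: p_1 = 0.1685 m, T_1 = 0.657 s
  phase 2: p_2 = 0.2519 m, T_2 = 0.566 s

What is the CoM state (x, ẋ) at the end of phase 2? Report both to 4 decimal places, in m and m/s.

phase 1: p=0.1685, T=0.657, ωT=2.303573, cosh=5.054895, sinh=4.954993; start (x,ẋ)=(0.097000, 0.149800) → end (x,ẋ)=(0.018774, -0.484960)
phase 2: p=0.2519, T=0.566, ωT=1.984509, cosh=3.706462, sinh=3.569014; start (x,ẋ)=(0.018774, -0.484960) → end (x,ẋ)=(-1.105822, -4.714754)

x = -1.1058, ẋ = -4.7148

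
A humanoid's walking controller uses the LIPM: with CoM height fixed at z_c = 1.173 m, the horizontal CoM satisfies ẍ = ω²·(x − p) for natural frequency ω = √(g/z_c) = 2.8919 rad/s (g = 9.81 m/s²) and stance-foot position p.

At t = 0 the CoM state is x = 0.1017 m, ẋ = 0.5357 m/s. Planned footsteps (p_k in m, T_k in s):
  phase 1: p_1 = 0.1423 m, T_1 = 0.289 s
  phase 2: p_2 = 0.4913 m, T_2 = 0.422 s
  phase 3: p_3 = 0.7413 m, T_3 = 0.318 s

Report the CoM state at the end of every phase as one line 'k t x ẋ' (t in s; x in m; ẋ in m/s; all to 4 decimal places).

1 0.2890 0.2602 0.6240
2 0.7110 0.3993 0.1154
3 1.0290 0.2863 -0.8755

phase 1: p=0.1423, T=0.289, ωT=0.835759, cosh=1.370055, sinh=0.936510; start (x,ẋ)=(0.101700, 0.535700) → end (x,ẋ)=(0.260156, 0.623982)
phase 2: p=0.4913, T=0.422, ωT=1.220382, cosh=1.841799, sinh=1.546682; start (x,ẋ)=(0.260156, 0.623982) → end (x,ẋ)=(0.399305, 0.115378)
phase 3: p=0.7413, T=0.318, ωT=0.919624, cosh=1.453508, sinh=1.054839; start (x,ẋ)=(0.399305, 0.115378) → end (x,ẋ)=(0.286293, -0.875549)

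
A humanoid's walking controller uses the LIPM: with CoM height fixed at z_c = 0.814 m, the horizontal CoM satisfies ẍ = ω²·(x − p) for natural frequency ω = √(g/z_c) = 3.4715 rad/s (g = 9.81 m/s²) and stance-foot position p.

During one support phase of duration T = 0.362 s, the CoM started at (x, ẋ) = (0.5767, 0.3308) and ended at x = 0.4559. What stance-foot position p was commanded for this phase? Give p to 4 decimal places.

ωT = 3.4715·0.362 = 1.256683; cosh(ωT) = 1.899172, sinh(ωT) = 1.614575
x(T) = p + (x₀−p)·cosh(ωT) + (ẋ₀/ω)·sinh(ωT) ⇒ p·(1 − cosh) = x(T) − x₀·cosh − (ẋ₀/ω)·sinh
numerator   = 0.4559 − (0.5767)·1.899172 − (0.3308/3.4715)·1.614575 = -0.793206
denominator = 1 − 1.899172 = -0.899172
p = -0.793206 / -0.899172 = 0.8822

p = 0.8822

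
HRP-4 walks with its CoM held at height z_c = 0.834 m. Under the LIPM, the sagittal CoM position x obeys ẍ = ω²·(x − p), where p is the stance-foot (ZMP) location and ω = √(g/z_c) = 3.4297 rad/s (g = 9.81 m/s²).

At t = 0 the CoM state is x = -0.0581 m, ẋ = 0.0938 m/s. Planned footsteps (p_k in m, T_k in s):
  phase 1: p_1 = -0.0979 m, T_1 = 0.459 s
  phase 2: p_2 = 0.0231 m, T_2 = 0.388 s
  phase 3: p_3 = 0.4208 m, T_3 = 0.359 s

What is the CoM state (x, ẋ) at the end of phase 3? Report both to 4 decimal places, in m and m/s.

x = 0.9935, ẋ = 2.3936

phase 1: p=-0.0979, T=0.459, ωT=1.574232, cosh=2.517101, sinh=2.309934; start (x,ẋ)=(-0.058100, 0.093800) → end (x,ẋ)=(0.065456, 0.551415)
phase 2: p=0.0231, T=0.388, ωT=1.330724, cosh=2.024033, sinh=1.759747; start (x,ẋ)=(0.065456, 0.551415) → end (x,ẋ)=(0.391755, 1.371716)
phase 3: p=0.4208, T=0.359, ωT=1.231262, cosh=1.858737, sinh=1.566814; start (x,ẋ)=(0.391755, 1.371716) → end (x,ẋ)=(0.993464, 2.393582)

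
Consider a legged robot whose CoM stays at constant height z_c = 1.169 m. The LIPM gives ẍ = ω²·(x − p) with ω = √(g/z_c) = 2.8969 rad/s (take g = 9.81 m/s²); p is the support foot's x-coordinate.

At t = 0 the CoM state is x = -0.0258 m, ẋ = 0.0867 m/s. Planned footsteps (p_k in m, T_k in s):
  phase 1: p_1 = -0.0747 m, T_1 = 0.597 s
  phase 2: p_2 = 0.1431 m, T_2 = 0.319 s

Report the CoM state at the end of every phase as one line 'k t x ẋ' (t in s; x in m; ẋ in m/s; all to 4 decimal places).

phase 1: p=-0.0747, T=0.597, ωT=1.729449, cosh=2.907465, sinh=2.730083; start (x,ẋ)=(-0.025800, 0.086700) → end (x,ẋ)=(0.149182, 0.638816)
phase 2: p=0.1431, T=0.319, ωT=0.924111, cosh=1.458256, sinh=1.061372; start (x,ẋ)=(0.149182, 0.638816) → end (x,ẋ)=(0.386021, 0.950260)

1 0.5970 0.1492 0.6388
2 0.9160 0.3860 0.9503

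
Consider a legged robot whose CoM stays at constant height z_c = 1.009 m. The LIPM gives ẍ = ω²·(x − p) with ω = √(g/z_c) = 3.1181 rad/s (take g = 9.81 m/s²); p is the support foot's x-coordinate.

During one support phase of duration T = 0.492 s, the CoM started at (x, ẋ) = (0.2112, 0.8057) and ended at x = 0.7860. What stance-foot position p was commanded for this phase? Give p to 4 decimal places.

p = 0.2087

ωT = 3.1181·0.492 = 1.534105; cosh(ωT) = 2.426411, sinh(ωT) = 2.210763
x(T) = p + (x₀−p)·cosh(ωT) + (ẋ₀/ω)·sinh(ωT) ⇒ p·(1 − cosh) = x(T) − x₀·cosh − (ẋ₀/ω)·sinh
numerator   = 0.7860 − (0.2112)·2.426411 − (0.8057/3.1181)·2.210763 = -0.297707
denominator = 1 − 2.426411 = -1.426411
p = -0.297707 / -1.426411 = 0.2087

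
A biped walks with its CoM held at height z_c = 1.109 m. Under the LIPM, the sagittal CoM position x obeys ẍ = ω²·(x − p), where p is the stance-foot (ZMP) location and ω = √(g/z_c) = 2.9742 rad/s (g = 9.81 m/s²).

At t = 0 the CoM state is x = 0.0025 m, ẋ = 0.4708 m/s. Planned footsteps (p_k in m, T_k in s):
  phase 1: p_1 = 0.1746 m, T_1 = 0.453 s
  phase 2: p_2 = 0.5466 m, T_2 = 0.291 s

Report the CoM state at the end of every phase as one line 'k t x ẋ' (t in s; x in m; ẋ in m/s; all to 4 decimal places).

phase 1: p=0.1746, T=0.453, ωT=1.347313, cosh=2.053505, sinh=1.793568; start (x,ẋ)=(0.002500, 0.470800) → end (x,ẋ)=(0.105104, 0.048735)
phase 2: p=0.5466, T=0.291, ωT=0.865492, cosh=1.398510, sinh=0.977665; start (x,ẋ)=(0.105104, 0.048735) → end (x,ẋ)=(-0.054817, -1.215614)

1 0.4530 0.1051 0.0487
2 0.7440 -0.0548 -1.2156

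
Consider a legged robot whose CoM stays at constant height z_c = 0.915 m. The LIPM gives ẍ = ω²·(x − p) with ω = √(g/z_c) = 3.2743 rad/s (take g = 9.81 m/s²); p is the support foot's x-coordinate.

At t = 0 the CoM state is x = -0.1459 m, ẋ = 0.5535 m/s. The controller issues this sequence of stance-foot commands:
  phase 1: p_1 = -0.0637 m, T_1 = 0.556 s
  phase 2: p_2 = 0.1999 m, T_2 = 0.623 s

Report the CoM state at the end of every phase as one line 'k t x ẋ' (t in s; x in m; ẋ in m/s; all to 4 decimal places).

1 0.5560 0.1841 0.9446
2 1.1790 1.2285 3.4974

phase 1: p=-0.0637, T=0.556, ωT=1.820511, cosh=3.168477, sinh=3.006534; start (x,ẋ)=(-0.145900, 0.553500) → end (x,ẋ)=(0.184087, 0.944551)
phase 2: p=0.1999, T=0.623, ωT=2.039889, cosh=3.909899, sinh=3.779856; start (x,ẋ)=(0.184087, 0.944551) → end (x,ẋ)=(1.228464, 3.497393)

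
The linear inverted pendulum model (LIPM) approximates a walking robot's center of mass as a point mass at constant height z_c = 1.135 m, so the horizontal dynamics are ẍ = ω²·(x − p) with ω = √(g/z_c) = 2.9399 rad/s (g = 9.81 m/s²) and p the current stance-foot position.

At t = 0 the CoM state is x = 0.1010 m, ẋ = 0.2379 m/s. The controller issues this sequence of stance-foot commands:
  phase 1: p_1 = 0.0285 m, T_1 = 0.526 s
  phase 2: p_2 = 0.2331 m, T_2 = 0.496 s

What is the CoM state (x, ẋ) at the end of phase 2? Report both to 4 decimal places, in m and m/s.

x = 1.3172, ẋ = 3.3284

phase 1: p=0.0285, T=0.526, ωT=1.546387, cosh=2.453748, sinh=2.240732; start (x,ẋ)=(0.101000, 0.237900) → end (x,ẋ)=(0.387719, 1.061342)
phase 2: p=0.2331, T=0.496, ωT=1.458190, cosh=2.265416, sinh=2.032759; start (x,ẋ)=(0.387719, 1.061342) → end (x,ẋ)=(1.317230, 3.328403)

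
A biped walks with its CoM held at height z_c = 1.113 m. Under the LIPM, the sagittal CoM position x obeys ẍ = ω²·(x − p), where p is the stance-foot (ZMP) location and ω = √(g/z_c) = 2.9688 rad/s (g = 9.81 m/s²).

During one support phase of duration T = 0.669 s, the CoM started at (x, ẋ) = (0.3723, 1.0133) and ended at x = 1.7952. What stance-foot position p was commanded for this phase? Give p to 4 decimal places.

p = 0.2976

ωT = 2.9688·0.669 = 1.986127; cosh(ωT) = 3.712241, sinh(ωT) = 3.575016
x(T) = p + (x₀−p)·cosh(ωT) + (ẋ₀/ω)·sinh(ωT) ⇒ p·(1 − cosh) = x(T) − x₀·cosh − (ẋ₀/ω)·sinh
numerator   = 1.7952 − (0.3723)·3.712241 − (1.0133/2.9688)·3.575016 = -0.807079
denominator = 1 − 3.712241 = -2.712241
p = -0.807079 / -2.712241 = 0.2976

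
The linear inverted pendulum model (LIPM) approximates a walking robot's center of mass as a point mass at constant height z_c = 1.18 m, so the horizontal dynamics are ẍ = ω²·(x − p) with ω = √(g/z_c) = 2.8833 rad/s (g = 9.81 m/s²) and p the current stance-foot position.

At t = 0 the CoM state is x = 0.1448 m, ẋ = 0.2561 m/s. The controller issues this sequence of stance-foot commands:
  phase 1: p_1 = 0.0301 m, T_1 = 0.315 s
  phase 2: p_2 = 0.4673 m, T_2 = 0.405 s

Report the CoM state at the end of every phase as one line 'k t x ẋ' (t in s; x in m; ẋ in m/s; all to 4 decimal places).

1 0.3150 0.2877 0.7126
2 0.7200 0.5095 0.5043

phase 1: p=0.0301, T=0.315, ωT=0.908240, cosh=1.441593, sinh=1.038360; start (x,ẋ)=(0.144800, 0.256100) → end (x,ẋ)=(0.287680, 0.712593)
phase 2: p=0.4673, T=0.405, ωT=1.167737, cosh=1.762889, sinh=1.451819; start (x,ẋ)=(0.287680, 0.712593) → end (x,ẋ)=(0.509459, 0.504326)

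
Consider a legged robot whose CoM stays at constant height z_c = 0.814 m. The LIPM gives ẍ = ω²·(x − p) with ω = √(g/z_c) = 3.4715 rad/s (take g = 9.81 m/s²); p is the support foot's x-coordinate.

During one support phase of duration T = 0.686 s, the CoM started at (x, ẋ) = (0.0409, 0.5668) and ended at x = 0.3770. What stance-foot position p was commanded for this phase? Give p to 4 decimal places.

ωT = 3.4715·0.686 = 2.381449; cosh(ωT) = 5.456494, sinh(ωT) = 5.364077
x(T) = p + (x₀−p)·cosh(ωT) + (ẋ₀/ω)·sinh(ωT) ⇒ p·(1 − cosh) = x(T) − x₀·cosh − (ẋ₀/ω)·sinh
numerator   = 0.3770 − (0.0409)·5.456494 − (0.5668/3.4715)·5.364077 = -0.721976
denominator = 1 − 5.456494 = -4.456494
p = -0.721976 / -4.456494 = 0.1620

p = 0.1620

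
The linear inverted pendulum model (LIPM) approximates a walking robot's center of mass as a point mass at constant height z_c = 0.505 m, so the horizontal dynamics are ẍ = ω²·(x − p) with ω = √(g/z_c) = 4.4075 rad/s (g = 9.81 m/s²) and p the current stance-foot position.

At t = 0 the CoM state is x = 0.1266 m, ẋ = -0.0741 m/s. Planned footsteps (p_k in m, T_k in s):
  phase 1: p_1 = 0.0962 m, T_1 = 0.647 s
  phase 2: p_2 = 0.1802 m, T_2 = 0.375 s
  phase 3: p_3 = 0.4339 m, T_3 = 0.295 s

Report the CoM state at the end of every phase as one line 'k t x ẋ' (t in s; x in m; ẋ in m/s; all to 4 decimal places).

phase 1: p=0.0962, T=0.647, ωT=2.851653, cosh=8.687061, sinh=8.629312; start (x,ẋ)=(0.126600, -0.074100) → end (x,ẋ)=(0.215208, 0.512513)
phase 2: p=0.1802, T=0.375, ωT=1.652813, cosh=2.706578, sinh=2.515067; start (x,ẋ)=(0.215208, 0.512513) → end (x,ẋ)=(0.567410, 1.775231)
phase 3: p=0.4339, T=0.295, ωT=1.300212, cosh=1.971275, sinh=1.698801; start (x,ẋ)=(0.567410, 1.775231) → end (x,ẋ)=(1.381320, 4.499123)

1 0.6470 0.2152 0.5125
2 1.0220 0.5674 1.7752
3 1.3170 1.3813 4.4991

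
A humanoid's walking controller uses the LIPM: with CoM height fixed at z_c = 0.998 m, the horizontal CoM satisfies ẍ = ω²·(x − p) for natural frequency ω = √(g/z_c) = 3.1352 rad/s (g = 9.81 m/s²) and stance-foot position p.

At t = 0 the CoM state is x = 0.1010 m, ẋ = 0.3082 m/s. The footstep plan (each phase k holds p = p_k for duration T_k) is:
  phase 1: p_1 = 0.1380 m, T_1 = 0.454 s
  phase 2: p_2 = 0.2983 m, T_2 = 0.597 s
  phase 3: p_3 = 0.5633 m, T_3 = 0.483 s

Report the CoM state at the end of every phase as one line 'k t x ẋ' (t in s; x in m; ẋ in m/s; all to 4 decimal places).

phase 1: p=0.1380, T=0.454, ωT=1.423381, cosh=2.196015, sinh=1.955116; start (x,ẋ)=(0.101000, 0.308200) → end (x,ẋ)=(0.248942, 0.450013)
phase 2: p=0.2983, T=0.597, ωT=1.871714, cosh=3.326645, sinh=3.172785; start (x,ẋ)=(0.248942, 0.450013) → end (x,ẋ)=(0.589510, 1.006051)
phase 3: p=0.5633, T=0.483, ωT=1.514302, cosh=2.383103, sinh=2.163142; start (x,ẋ)=(0.589510, 1.006051) → end (x,ẋ)=(1.319890, 2.575277)

1 0.4540 0.2489 0.4500
2 1.0510 0.5895 1.0061
3 1.5340 1.3199 2.5753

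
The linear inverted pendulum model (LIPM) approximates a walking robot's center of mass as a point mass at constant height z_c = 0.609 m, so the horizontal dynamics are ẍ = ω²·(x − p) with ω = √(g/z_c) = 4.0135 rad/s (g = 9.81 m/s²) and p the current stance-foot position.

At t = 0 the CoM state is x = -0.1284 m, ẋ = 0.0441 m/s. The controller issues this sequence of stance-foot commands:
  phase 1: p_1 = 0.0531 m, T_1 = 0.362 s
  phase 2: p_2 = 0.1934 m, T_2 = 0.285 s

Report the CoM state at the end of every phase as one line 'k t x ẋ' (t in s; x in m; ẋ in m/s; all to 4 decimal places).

1 0.3620 -0.3339 -1.3726
2 0.6470 -1.2004 -5.3572

phase 1: p=0.0531, T=0.362, ωT=1.452887, cosh=2.254667, sinh=2.020773; start (x,ẋ)=(-0.128400, 0.044100) → end (x,ẋ)=(-0.333918, -1.372602)
phase 2: p=0.1934, T=0.285, ωT=1.143847, cosh=1.728706, sinh=1.410115; start (x,ẋ)=(-0.333918, -1.372602) → end (x,ẋ)=(-1.200432, -5.357181)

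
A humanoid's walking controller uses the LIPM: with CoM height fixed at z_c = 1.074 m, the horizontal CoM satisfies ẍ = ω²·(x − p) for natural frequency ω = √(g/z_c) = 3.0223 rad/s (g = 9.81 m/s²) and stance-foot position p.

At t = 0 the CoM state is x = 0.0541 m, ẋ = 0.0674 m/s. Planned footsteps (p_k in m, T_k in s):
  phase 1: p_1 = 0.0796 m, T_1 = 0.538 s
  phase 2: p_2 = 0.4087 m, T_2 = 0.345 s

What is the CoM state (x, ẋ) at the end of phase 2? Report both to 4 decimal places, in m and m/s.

phase 1: p=0.0796, T=0.538, ωT=1.625997, cosh=2.640101, sinh=2.443386; start (x,ẋ)=(0.054100, 0.067400) → end (x,ẋ)=(0.066767, -0.010366)
phase 2: p=0.4087, T=0.345, ωT=1.042693, cosh=1.594676, sinh=1.242172; start (x,ẋ)=(0.066767, -0.010366) → end (x,ẋ)=(-0.140832, -1.300220)

x = -0.1408, ẋ = -1.3002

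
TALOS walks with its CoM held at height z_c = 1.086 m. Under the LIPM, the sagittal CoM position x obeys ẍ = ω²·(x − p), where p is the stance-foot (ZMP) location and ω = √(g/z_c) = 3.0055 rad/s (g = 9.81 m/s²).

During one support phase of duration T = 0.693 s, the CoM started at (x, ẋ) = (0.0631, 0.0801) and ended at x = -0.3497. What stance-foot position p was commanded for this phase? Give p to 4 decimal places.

ωT = 3.0055·0.693 = 2.082812; cosh(ωT) = 4.075792, sinh(ωT) = 3.951213
x(T) = p + (x₀−p)·cosh(ωT) + (ẋ₀/ω)·sinh(ωT) ⇒ p·(1 − cosh) = x(T) − x₀·cosh − (ẋ₀/ω)·sinh
numerator   = -0.3497 − (0.0631)·4.075792 − (0.0801/3.0055)·3.951213 = -0.712187
denominator = 1 − 4.075792 = -3.075792
p = -0.712187 / -3.075792 = 0.2315

p = 0.2315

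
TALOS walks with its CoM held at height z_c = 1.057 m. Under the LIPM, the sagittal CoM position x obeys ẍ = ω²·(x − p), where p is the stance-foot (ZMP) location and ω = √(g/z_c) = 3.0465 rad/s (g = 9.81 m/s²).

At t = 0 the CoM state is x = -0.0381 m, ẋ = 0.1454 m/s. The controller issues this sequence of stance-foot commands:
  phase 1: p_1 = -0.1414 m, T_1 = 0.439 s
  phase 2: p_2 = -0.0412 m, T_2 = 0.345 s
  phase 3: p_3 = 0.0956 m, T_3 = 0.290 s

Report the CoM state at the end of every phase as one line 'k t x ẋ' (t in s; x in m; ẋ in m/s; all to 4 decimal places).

phase 1: p=-0.1414, T=0.439, ωT=1.337414, cosh=2.035851, sinh=1.773327; start (x,ẋ)=(-0.038100, 0.145400) → end (x,ẋ)=(0.153539, 0.854085)
phase 2: p=-0.0412, T=0.345, ωT=1.051042, cosh=1.605102, sinh=1.255529; start (x,ẋ)=(0.153539, 0.854085) → end (x,ẋ)=(0.623363, 2.115764)
phase 3: p=0.0956, T=0.290, ωT=0.883485, cosh=1.416328, sinh=1.002988; start (x,ẋ)=(0.623363, 2.115764) → end (x,ẋ)=(1.539651, 4.609250)

1 0.4390 0.1535 0.8541
2 0.7840 0.6234 2.1158
3 1.0740 1.5397 4.6093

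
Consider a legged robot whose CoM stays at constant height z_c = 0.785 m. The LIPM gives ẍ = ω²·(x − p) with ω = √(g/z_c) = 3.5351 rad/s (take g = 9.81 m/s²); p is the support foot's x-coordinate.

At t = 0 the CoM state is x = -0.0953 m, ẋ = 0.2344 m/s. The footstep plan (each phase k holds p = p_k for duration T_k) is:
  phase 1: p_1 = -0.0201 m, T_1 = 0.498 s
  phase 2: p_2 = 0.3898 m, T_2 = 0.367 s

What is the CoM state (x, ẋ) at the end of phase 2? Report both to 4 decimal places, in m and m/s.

phase 1: p=-0.0201, T=0.498, ωT=1.760480, cosh=2.993595, sinh=2.821632; start (x,ẋ)=(-0.095300, 0.234400) → end (x,ẋ)=(-0.058126, -0.048403)
phase 2: p=0.3898, T=0.367, ωT=1.297382, cosh=1.966474, sinh=1.693228; start (x,ẋ)=(-0.058126, -0.048403) → end (x,ẋ)=(-0.514218, -2.776346)

x = -0.5142, ẋ = -2.7763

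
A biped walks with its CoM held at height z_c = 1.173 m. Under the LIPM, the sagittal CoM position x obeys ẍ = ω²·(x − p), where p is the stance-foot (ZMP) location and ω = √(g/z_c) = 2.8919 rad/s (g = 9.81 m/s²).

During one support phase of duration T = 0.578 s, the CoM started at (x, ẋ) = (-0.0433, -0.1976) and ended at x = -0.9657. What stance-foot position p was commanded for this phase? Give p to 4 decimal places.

ωT = 2.8919·0.578 = 1.671518; cosh(ωT) = 2.754100, sinh(ωT) = 2.566139
x(T) = p + (x₀−p)·cosh(ωT) + (ẋ₀/ω)·sinh(ωT) ⇒ p·(1 − cosh) = x(T) − x₀·cosh − (ẋ₀/ω)·sinh
numerator   = -0.9657 − (-0.0433)·2.754100 − (-0.1976/2.8919)·2.566139 = -0.671106
denominator = 1 − 2.754100 = -1.754100
p = -0.671106 / -1.754100 = 0.3826

p = 0.3826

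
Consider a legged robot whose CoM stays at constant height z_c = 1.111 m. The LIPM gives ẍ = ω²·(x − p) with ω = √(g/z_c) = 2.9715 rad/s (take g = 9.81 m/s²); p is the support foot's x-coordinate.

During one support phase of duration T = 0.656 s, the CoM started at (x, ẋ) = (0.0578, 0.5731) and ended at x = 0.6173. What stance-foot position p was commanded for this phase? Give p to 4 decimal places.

ωT = 2.9715·0.656 = 1.949304; cosh(ωT) = 3.583085, sinh(ωT) = 3.440712
x(T) = p + (x₀−p)·cosh(ωT) + (ẋ₀/ω)·sinh(ωT) ⇒ p·(1 − cosh) = x(T) − x₀·cosh − (ẋ₀/ω)·sinh
numerator   = 0.6173 − (0.0578)·3.583085 − (0.5731/2.9715)·3.440712 = -0.253397
denominator = 1 − 3.583085 = -2.583085
p = -0.253397 / -2.583085 = 0.0981

p = 0.0981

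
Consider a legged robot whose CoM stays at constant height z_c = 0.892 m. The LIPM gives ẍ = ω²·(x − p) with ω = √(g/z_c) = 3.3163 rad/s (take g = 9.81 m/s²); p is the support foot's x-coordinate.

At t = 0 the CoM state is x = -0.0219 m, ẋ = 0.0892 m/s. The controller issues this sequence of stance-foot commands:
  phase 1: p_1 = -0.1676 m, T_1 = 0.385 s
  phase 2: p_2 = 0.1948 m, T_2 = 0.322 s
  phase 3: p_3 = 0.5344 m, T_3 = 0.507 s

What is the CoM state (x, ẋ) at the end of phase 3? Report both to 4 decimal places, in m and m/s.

x = 1.5835, ẋ = 3.7587

phase 1: p=-0.1676, T=0.385, ωT=1.276776, cosh=1.931998, sinh=1.653063; start (x,ẋ)=(-0.021900, 0.089200) → end (x,ẋ)=(0.158355, 0.971069)
phase 2: p=0.1948, T=0.322, ωT=1.067849, cosh=1.626431, sinh=1.282683; start (x,ẋ)=(0.158355, 0.971069) → end (x,ẋ)=(0.511117, 1.424350)
phase 3: p=0.5344, T=0.507, ωT=1.681364, cosh=2.779500, sinh=2.593380; start (x,ẋ)=(0.511117, 1.424350) → end (x,ẋ)=(1.583540, 3.758735)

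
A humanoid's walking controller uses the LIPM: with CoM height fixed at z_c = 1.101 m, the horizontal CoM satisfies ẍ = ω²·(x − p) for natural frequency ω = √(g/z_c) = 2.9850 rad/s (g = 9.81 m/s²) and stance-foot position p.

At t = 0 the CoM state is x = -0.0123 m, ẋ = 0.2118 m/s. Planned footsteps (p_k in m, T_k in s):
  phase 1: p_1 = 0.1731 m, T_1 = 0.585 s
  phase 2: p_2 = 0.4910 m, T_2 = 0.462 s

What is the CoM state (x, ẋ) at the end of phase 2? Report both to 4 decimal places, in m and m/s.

phase 1: p=0.1731, T=0.585, ωT=1.746225, cosh=2.953676, sinh=2.779244; start (x,ẋ)=(-0.012300, 0.211800) → end (x,ẋ)=(-0.177311, -0.912498)
phase 2: p=0.4910, T=0.462, ωT=1.379070, cosh=2.111510, sinh=1.859697; start (x,ẋ)=(-0.177311, -0.912498) → end (x,ẋ)=(-1.488644, -5.636673)

x = -1.4886, ẋ = -5.6367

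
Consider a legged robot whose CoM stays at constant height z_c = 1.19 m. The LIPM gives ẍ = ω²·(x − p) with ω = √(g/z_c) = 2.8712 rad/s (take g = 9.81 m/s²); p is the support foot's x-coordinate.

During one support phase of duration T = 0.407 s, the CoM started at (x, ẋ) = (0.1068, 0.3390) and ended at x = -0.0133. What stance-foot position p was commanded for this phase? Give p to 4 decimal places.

ωT = 2.8712·0.407 = 1.168578; cosh(ωT) = 1.764112, sinh(ωT) = 1.453304
x(T) = p + (x₀−p)·cosh(ωT) + (ẋ₀/ω)·sinh(ωT) ⇒ p·(1 − cosh) = x(T) − x₀·cosh − (ẋ₀/ω)·sinh
numerator   = -0.0133 − (0.1068)·1.764112 − (0.3390/2.8712)·1.453304 = -0.373297
denominator = 1 − 1.764112 = -0.764112
p = -0.373297 / -0.764112 = 0.4885

p = 0.4885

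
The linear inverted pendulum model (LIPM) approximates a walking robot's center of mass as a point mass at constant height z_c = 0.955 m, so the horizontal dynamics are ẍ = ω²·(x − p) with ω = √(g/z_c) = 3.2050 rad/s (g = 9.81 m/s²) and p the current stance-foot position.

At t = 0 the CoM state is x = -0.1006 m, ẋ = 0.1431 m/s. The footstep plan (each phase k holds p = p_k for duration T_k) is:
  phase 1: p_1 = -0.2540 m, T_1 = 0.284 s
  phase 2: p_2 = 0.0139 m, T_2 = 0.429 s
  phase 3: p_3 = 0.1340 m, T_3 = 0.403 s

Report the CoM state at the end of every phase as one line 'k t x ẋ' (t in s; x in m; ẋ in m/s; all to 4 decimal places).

phase 1: p=-0.2540, T=0.284, ωT=0.910220, cosh=1.443652, sinh=1.041217; start (x,ẋ)=(-0.100600, 0.143100) → end (x,ẋ)=(0.013946, 0.718498)
phase 2: p=0.0139, T=0.429, ωT=1.374945, cosh=2.103856, sinh=1.851003; start (x,ẋ)=(0.013946, 0.718498) → end (x,ẋ)=(0.428954, 1.511886)
phase 3: p=0.1340, T=0.403, ωT=1.291615, cosh=1.956742, sinh=1.681916; start (x,ẋ)=(0.428954, 1.511886) → end (x,ẋ)=(1.504555, 4.548334)

1 0.2840 0.0139 0.7185
2 0.7130 0.4290 1.5119
3 1.1160 1.5046 4.5483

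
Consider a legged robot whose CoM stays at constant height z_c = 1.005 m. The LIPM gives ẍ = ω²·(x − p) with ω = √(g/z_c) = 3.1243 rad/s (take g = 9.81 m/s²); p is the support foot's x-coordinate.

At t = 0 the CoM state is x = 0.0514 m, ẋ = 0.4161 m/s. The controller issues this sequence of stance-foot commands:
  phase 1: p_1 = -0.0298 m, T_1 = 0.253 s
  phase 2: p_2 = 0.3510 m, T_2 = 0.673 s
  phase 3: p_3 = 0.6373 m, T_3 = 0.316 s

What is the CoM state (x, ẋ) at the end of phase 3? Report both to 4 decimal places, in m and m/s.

phase 1: p=-0.0298, T=0.253, ωT=0.790448, cosh=1.329013, sinh=0.875371; start (x,ẋ)=(0.051400, 0.416100) → end (x,ẋ)=(0.194699, 0.775078)
phase 2: p=0.3510, T=0.673, ωT=2.102654, cosh=4.155001, sinh=4.032870; start (x,ẋ)=(0.194699, 0.775078) → end (x,ẋ)=(0.702047, 1.251077)
phase 3: p=0.6373, T=0.316, ωT=0.987279, cosh=1.528255, sinh=1.155666; start (x,ẋ)=(0.702047, 1.251077) → end (x,ẋ)=(1.199018, 2.145742)

x = 1.1990, ẋ = 2.1457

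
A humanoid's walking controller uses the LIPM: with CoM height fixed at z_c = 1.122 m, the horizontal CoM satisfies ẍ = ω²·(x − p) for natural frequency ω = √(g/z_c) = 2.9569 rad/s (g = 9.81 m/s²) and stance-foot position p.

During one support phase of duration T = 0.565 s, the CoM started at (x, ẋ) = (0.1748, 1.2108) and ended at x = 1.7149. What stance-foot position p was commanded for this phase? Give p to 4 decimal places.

p = -0.1051

ωT = 2.9569·0.565 = 1.670648; cosh(ωT) = 2.751869, sinh(ωT) = 2.563744
x(T) = p + (x₀−p)·cosh(ωT) + (ẋ₀/ω)·sinh(ωT) ⇒ p·(1 − cosh) = x(T) − x₀·cosh − (ẋ₀/ω)·sinh
numerator   = 1.7149 − (0.1748)·2.751869 − (1.2108/2.9569)·2.563744 = 0.184064
denominator = 1 − 2.751869 = -1.751869
p = 0.184064 / -1.751869 = -0.1051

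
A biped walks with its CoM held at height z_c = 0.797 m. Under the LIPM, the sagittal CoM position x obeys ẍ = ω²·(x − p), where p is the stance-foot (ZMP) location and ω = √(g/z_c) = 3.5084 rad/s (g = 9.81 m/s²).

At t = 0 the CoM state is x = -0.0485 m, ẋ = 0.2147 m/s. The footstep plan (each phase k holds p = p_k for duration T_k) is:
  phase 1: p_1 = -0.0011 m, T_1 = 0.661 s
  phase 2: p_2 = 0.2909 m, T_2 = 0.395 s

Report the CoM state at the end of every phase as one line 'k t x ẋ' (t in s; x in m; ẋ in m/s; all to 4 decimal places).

phase 1: p=-0.0011, T=0.661, ωT=2.319052, cosh=5.132202, sinh=5.033835; start (x,ẋ)=(-0.048500, 0.214700) → end (x,ẋ)=(0.063684, 0.264766)
phase 2: p=0.2909, T=0.395, ωT=1.385818, cosh=2.124107, sinh=1.873988; start (x,ẋ)=(0.063684, 0.264766) → end (x,ẋ)=(-0.050308, -0.931484)

1 0.6610 0.0637 0.2648
2 1.0560 -0.0503 -0.9315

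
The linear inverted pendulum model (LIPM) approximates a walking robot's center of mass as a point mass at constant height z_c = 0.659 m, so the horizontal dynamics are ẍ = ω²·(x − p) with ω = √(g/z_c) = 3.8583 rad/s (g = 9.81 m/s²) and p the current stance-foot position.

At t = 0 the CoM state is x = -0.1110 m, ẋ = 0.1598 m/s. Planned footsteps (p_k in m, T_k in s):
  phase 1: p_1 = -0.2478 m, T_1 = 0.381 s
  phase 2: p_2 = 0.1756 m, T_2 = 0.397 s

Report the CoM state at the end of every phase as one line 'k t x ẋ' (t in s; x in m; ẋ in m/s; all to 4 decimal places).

phase 1: p=-0.2478, T=0.381, ωT=1.470012, cosh=2.289606, sinh=2.059683; start (x,ẋ)=(-0.111000, 0.159800) → end (x,ẋ)=(0.150724, 1.453011)
phase 2: p=0.1756, T=0.397, ωT=1.531745, cosh=2.421201, sinh=2.205042; start (x,ẋ)=(0.150724, 1.453011) → end (x,ẋ)=(0.945776, 3.306397)

1 0.3810 0.1507 1.4530
2 0.7780 0.9458 3.3064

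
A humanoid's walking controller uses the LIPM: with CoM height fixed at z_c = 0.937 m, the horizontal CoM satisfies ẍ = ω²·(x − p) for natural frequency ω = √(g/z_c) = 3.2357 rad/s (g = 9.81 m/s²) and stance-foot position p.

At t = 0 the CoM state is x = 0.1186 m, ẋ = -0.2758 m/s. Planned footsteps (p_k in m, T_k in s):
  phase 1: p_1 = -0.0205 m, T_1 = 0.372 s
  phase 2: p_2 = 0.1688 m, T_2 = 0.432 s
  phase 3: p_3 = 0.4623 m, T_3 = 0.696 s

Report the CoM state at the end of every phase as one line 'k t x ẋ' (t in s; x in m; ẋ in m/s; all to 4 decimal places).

phase 1: p=-0.0205, T=0.372, ωT=1.203680, cosh=1.816223, sinh=1.516136; start (x,ẋ)=(0.118600, -0.275800) → end (x,ẋ)=(0.102906, 0.181477)
phase 2: p=0.1688, T=0.432, ωT=1.397822, cosh=2.146757, sinh=1.899622; start (x,ẋ)=(0.102906, 0.181477) → end (x,ẋ)=(0.133884, -0.015435)
phase 3: p=0.4623, T=0.696, ωT=2.252047, cosh=4.806181, sinh=4.700998; start (x,ẋ)=(0.133884, -0.015435) → end (x,ẋ)=(-1.138550, -5.069720)

1 0.3720 0.1029 0.1815
2 0.8040 0.1339 -0.0154
3 1.5000 -1.1386 -5.0697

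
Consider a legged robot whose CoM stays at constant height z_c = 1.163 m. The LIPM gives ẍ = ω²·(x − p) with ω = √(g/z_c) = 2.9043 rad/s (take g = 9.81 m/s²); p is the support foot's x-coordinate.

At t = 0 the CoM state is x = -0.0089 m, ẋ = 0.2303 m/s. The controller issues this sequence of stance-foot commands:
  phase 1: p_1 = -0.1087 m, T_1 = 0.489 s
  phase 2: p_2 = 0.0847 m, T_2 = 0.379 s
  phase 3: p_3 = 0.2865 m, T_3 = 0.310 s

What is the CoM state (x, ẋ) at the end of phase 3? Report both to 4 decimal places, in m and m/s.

x = 2.0101, ẋ = 5.3181

phase 1: p=-0.1087, T=0.489, ωT=1.420203, cosh=2.189812, sinh=1.948147; start (x,ẋ)=(-0.008900, 0.230300) → end (x,ẋ)=(0.264324, 1.068982)
phase 2: p=0.0847, T=0.379, ωT=1.100730, cosh=1.669494, sinh=1.336865; start (x,ẋ)=(0.264324, 1.068982) → end (x,ẋ)=(0.876640, 2.482078)
phase 3: p=0.2865, T=0.310, ωT=0.900333, cosh=1.433428, sinh=1.026994; start (x,ẋ)=(0.876640, 2.482078) → end (x,ẋ)=(2.010114, 5.318089)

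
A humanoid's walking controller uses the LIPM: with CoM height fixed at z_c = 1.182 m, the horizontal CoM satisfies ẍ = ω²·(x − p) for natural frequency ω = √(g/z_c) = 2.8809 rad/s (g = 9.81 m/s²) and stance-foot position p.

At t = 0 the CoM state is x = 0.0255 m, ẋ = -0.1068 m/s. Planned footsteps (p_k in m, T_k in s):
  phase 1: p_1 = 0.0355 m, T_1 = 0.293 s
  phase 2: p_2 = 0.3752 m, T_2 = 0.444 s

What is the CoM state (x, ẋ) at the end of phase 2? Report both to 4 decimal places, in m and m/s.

x = -0.4775, ẋ = -2.1936

phase 1: p=0.0355, T=0.293, ωT=0.844104, cosh=1.377917, sinh=0.947975; start (x,ẋ)=(0.025500, -0.106800) → end (x,ẋ)=(-0.013422, -0.174472)
phase 2: p=0.3752, T=0.444, ωT=1.279120, cosh=1.935878, sinh=1.657596; start (x,ẋ)=(-0.013422, -0.174472) → end (x,ẋ)=(-0.477512, -2.193571)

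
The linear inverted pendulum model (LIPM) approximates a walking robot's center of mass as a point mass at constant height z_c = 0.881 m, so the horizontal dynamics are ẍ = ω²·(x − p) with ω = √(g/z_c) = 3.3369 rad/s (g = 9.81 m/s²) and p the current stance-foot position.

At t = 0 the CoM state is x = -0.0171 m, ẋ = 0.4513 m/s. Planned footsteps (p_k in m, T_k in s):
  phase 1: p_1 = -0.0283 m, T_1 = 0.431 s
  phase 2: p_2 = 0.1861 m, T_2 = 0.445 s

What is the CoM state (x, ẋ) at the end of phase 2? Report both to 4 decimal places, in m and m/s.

phase 1: p=-0.0283, T=0.431, ωT=1.438204, cosh=2.225238, sinh=1.987884; start (x,ẋ)=(-0.017100, 0.451300) → end (x,ẋ)=(0.265475, 1.078544)
phase 2: p=0.1861, T=0.445, ωT=1.484921, cosh=2.320567, sinh=2.094047; start (x,ẋ)=(0.265475, 1.078544) → end (x,ẋ)=(1.047126, 3.057473)

x = 1.0471, ẋ = 3.0575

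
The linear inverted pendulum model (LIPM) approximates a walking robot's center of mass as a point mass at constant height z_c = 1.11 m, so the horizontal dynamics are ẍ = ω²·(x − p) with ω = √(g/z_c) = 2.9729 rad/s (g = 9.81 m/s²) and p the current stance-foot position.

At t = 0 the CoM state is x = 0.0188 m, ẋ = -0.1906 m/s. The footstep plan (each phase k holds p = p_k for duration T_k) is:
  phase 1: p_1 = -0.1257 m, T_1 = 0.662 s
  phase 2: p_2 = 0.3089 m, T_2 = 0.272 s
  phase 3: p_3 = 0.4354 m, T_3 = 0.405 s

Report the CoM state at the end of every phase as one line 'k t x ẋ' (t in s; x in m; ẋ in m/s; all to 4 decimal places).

phase 1: p=-0.1257, T=0.662, ωT=1.968060, cosh=3.648253, sinh=3.508525; start (x,ẋ)=(0.018800, -0.190600) → end (x,ẋ)=(0.176532, 0.811849)
phase 2: p=0.3089, T=0.272, ωT=0.808629, cosh=1.345148, sinh=0.899680; start (x,ẋ)=(0.176532, 0.811849) → end (x,ẋ)=(0.376533, 0.738019)
phase 3: p=0.4354, T=0.405, ωT=1.204025, cosh=1.816745, sinh=1.516761; start (x,ẋ)=(0.376533, 0.738019) → end (x,ẋ)=(0.704988, 1.075352)

1 0.6620 0.1765 0.8118
2 0.9340 0.3765 0.7380
3 1.3390 0.7050 1.0754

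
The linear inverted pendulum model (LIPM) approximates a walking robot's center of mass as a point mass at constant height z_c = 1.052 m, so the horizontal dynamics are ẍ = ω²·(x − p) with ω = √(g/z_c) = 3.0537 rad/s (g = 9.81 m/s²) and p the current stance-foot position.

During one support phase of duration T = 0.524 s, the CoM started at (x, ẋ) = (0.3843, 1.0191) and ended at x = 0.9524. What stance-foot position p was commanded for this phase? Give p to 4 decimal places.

p = 0.5268

ωT = 3.0537·0.524 = 1.600139; cosh(ωT) = 2.577794, sinh(ωT) = 2.375926
x(T) = p + (x₀−p)·cosh(ωT) + (ẋ₀/ω)·sinh(ωT) ⇒ p·(1 − cosh) = x(T) − x₀·cosh − (ẋ₀/ω)·sinh
numerator   = 0.9524 − (0.3843)·2.577794 − (1.0191/3.0537)·2.375926 = -0.831155
denominator = 1 − 2.577794 = -1.577794
p = -0.831155 / -1.577794 = 0.5268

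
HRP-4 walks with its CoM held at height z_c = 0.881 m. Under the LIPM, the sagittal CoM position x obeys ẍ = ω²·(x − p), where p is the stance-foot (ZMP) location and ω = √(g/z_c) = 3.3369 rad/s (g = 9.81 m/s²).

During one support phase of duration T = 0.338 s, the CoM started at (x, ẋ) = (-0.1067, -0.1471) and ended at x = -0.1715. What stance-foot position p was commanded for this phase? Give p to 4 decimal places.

ωT = 3.3369·0.338 = 1.127872; cosh(ωT) = 1.706399, sinh(ωT) = 1.382678
x(T) = p + (x₀−p)·cosh(ωT) + (ẋ₀/ω)·sinh(ωT) ⇒ p·(1 − cosh) = x(T) − x₀·cosh − (ẋ₀/ω)·sinh
numerator   = -0.1715 − (-0.1067)·1.706399 − (-0.1471/3.3369)·1.382678 = 0.071525
denominator = 1 − 1.706399 = -0.706399
p = 0.071525 / -0.706399 = -0.1013

p = -0.1013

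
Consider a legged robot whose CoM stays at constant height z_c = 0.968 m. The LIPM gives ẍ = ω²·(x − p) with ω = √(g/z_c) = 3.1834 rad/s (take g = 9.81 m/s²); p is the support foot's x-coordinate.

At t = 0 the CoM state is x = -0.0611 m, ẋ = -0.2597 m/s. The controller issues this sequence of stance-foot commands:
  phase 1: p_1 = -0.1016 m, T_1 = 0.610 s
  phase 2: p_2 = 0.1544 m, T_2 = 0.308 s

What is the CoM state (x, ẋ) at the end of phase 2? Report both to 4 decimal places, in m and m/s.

x = -0.6133, ẋ = -2.1590

phase 1: p=-0.1016, T=0.610, ωT=1.941874, cosh=3.557619, sinh=3.414184; start (x,ẋ)=(-0.061100, -0.259700) → end (x,ẋ)=(-0.236044, -0.483731)
phase 2: p=0.1544, T=0.308, ωT=0.980487, cosh=1.520441, sinh=1.145313; start (x,ẋ)=(-0.236044, -0.483731) → end (x,ẋ)=(-0.613282, -2.159038)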